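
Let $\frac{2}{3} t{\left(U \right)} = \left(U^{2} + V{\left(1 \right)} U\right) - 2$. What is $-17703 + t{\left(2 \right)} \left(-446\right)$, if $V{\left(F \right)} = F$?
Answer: $-20379$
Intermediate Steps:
$t{\left(U \right)} = -3 + \frac{3 U}{2} + \frac{3 U^{2}}{2}$ ($t{\left(U \right)} = \frac{3 \left(\left(U^{2} + 1 U\right) - 2\right)}{2} = \frac{3 \left(\left(U^{2} + U\right) - 2\right)}{2} = \frac{3 \left(\left(U + U^{2}\right) - 2\right)}{2} = \frac{3 \left(-2 + U + U^{2}\right)}{2} = -3 + \frac{3 U}{2} + \frac{3 U^{2}}{2}$)
$-17703 + t{\left(2 \right)} \left(-446\right) = -17703 + \left(-3 + \frac{3}{2} \cdot 2 + \frac{3 \cdot 2^{2}}{2}\right) \left(-446\right) = -17703 + \left(-3 + 3 + \frac{3}{2} \cdot 4\right) \left(-446\right) = -17703 + \left(-3 + 3 + 6\right) \left(-446\right) = -17703 + 6 \left(-446\right) = -17703 - 2676 = -20379$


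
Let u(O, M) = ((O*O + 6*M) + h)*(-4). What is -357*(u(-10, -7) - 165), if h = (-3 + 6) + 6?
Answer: 154581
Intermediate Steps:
h = 9 (h = 3 + 6 = 9)
u(O, M) = -36 - 24*M - 4*O**2 (u(O, M) = ((O*O + 6*M) + 9)*(-4) = ((O**2 + 6*M) + 9)*(-4) = (9 + O**2 + 6*M)*(-4) = -36 - 24*M - 4*O**2)
-357*(u(-10, -7) - 165) = -357*((-36 - 24*(-7) - 4*(-10)**2) - 165) = -357*((-36 + 168 - 4*100) - 165) = -357*((-36 + 168 - 400) - 165) = -357*(-268 - 165) = -357*(-433) = 154581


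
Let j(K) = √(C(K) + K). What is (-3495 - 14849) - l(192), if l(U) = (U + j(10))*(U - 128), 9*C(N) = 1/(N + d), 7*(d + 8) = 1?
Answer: -30632 - 64*√20355/45 ≈ -30835.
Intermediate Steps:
d = -55/7 (d = -8 + (⅐)*1 = -8 + ⅐ = -55/7 ≈ -7.8571)
C(N) = 1/(9*(-55/7 + N)) (C(N) = 1/(9*(N - 55/7)) = 1/(9*(-55/7 + N)))
j(K) = √(K + 7/(9*(-55 + 7*K))) (j(K) = √(7/(9*(-55 + 7*K)) + K) = √(K + 7/(9*(-55 + 7*K))))
l(U) = (-128 + U)*(U + √20355/45) (l(U) = (U + √((7 + 9*10*(-55 + 7*10))/(-55 + 7*10))/3)*(U - 128) = (U + √((7 + 9*10*(-55 + 70))/(-55 + 70))/3)*(-128 + U) = (U + √((7 + 9*10*15)/15)/3)*(-128 + U) = (U + √((7 + 1350)/15)/3)*(-128 + U) = (U + √((1/15)*1357)/3)*(-128 + U) = (U + √(1357/15)/3)*(-128 + U) = (U + (√20355/15)/3)*(-128 + U) = (U + √20355/45)*(-128 + U) = (-128 + U)*(U + √20355/45))
(-3495 - 14849) - l(192) = (-3495 - 14849) - (192² - 128*192 - 128*√20355/45 + (1/45)*192*√20355) = -18344 - (36864 - 24576 - 128*√20355/45 + 64*√20355/15) = -18344 - (12288 + 64*√20355/45) = -18344 + (-12288 - 64*√20355/45) = -30632 - 64*√20355/45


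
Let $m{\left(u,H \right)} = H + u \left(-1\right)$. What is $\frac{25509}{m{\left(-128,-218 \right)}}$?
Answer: $- \frac{8503}{30} \approx -283.43$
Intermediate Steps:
$m{\left(u,H \right)} = H - u$
$\frac{25509}{m{\left(-128,-218 \right)}} = \frac{25509}{-218 - -128} = \frac{25509}{-218 + 128} = \frac{25509}{-90} = 25509 \left(- \frac{1}{90}\right) = - \frac{8503}{30}$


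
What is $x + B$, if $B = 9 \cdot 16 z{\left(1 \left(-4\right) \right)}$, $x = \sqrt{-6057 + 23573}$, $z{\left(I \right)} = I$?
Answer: $-576 + 2 \sqrt{4379} \approx -443.65$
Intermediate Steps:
$x = 2 \sqrt{4379}$ ($x = \sqrt{17516} = 2 \sqrt{4379} \approx 132.35$)
$B = -576$ ($B = 9 \cdot 16 \cdot 1 \left(-4\right) = 144 \left(-4\right) = -576$)
$x + B = 2 \sqrt{4379} - 576 = -576 + 2 \sqrt{4379}$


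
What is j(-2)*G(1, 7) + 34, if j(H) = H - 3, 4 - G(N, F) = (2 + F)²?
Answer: 419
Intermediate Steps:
G(N, F) = 4 - (2 + F)²
j(H) = -3 + H
j(-2)*G(1, 7) + 34 = (-3 - 2)*(4 - (2 + 7)²) + 34 = -5*(4 - 1*9²) + 34 = -5*(4 - 1*81) + 34 = -5*(4 - 81) + 34 = -5*(-77) + 34 = 385 + 34 = 419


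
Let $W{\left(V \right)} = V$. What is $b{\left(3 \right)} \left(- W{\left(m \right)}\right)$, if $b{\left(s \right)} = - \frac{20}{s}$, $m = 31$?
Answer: $\frac{620}{3} \approx 206.67$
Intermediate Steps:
$b{\left(3 \right)} \left(- W{\left(m \right)}\right) = - \frac{20}{3} \left(\left(-1\right) 31\right) = \left(-20\right) \frac{1}{3} \left(-31\right) = \left(- \frac{20}{3}\right) \left(-31\right) = \frac{620}{3}$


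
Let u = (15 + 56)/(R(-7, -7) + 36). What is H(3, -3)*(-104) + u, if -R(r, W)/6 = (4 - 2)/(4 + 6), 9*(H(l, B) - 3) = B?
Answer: -15967/58 ≈ -275.29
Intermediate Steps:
H(l, B) = 3 + B/9
R(r, W) = -6/5 (R(r, W) = -6*(4 - 2)/(4 + 6) = -12/10 = -6*1/5 = -6/5)
u = 355/174 (u = (15 + 56)/(-6/5 + 36) = 71/(174/5) = 71*(5/174) = 355/174 ≈ 2.0402)
H(3, -3)*(-104) + u = (3 + (1/9)*(-3))*(-104) + 355/174 = (3 - 1/3)*(-104) + 355/174 = (8/3)*(-104) + 355/174 = -832/3 + 355/174 = -15967/58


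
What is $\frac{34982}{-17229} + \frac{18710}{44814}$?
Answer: $- \frac{69184931}{42894467} \approx -1.6129$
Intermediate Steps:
$\frac{34982}{-17229} + \frac{18710}{44814} = 34982 \left(- \frac{1}{17229}\right) + 18710 \cdot \frac{1}{44814} = - \frac{34982}{17229} + \frac{9355}{22407} = - \frac{69184931}{42894467}$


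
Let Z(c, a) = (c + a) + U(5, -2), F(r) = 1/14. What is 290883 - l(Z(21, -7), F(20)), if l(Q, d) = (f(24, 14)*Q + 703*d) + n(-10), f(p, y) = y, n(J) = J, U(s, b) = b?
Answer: 4069447/14 ≈ 2.9068e+5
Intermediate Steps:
F(r) = 1/14
Z(c, a) = -2 + a + c (Z(c, a) = (c + a) - 2 = (a + c) - 2 = -2 + a + c)
l(Q, d) = -10 + 14*Q + 703*d (l(Q, d) = (14*Q + 703*d) - 10 = -10 + 14*Q + 703*d)
290883 - l(Z(21, -7), F(20)) = 290883 - (-10 + 14*(-2 - 7 + 21) + 703*(1/14)) = 290883 - (-10 + 14*12 + 703/14) = 290883 - (-10 + 168 + 703/14) = 290883 - 1*2915/14 = 290883 - 2915/14 = 4069447/14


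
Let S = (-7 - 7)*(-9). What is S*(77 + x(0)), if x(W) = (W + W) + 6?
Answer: 10458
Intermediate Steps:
x(W) = 6 + 2*W (x(W) = 2*W + 6 = 6 + 2*W)
S = 126 (S = -14*(-9) = 126)
S*(77 + x(0)) = 126*(77 + (6 + 2*0)) = 126*(77 + (6 + 0)) = 126*(77 + 6) = 126*83 = 10458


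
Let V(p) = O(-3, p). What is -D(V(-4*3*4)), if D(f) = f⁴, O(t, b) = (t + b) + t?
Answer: -8503056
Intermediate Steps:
O(t, b) = b + 2*t (O(t, b) = (b + t) + t = b + 2*t)
V(p) = -6 + p (V(p) = p + 2*(-3) = p - 6 = -6 + p)
-D(V(-4*3*4)) = -(-6 - 4*3*4)⁴ = -(-6 - 12*4)⁴ = -(-6 - 48)⁴ = -1*(-54)⁴ = -1*8503056 = -8503056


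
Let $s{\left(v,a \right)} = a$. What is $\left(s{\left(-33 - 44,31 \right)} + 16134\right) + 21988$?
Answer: $38153$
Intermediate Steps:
$\left(s{\left(-33 - 44,31 \right)} + 16134\right) + 21988 = \left(31 + 16134\right) + 21988 = 16165 + 21988 = 38153$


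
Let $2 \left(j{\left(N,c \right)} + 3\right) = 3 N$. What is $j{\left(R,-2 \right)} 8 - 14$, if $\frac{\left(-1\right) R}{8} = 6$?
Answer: $-614$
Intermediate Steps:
$R = -48$ ($R = \left(-8\right) 6 = -48$)
$j{\left(N,c \right)} = -3 + \frac{3 N}{2}$
$j{\left(R,-2 \right)} 8 - 14 = \left(-3 + \frac{3}{2} \left(-48\right)\right) 8 - 14 = \left(-3 - 72\right) 8 - 14 = \left(-75\right) 8 - 14 = -600 - 14 = -614$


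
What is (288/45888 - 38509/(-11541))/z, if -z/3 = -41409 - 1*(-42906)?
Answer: -18441925/24775041618 ≈ -0.00074438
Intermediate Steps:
z = -4491 (z = -3*(-41409 - 1*(-42906)) = -3*(-41409 + 42906) = -3*1497 = -4491)
(288/45888 - 38509/(-11541))/z = (288/45888 - 38509/(-11541))/(-4491) = (288*(1/45888) - 38509*(-1/11541))*(-1/4491) = (3/478 + 38509/11541)*(-1/4491) = (18441925/5516598)*(-1/4491) = -18441925/24775041618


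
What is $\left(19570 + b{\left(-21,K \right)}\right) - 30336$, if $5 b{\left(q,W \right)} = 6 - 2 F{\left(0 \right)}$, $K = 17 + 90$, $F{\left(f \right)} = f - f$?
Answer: $- \frac{53824}{5} \approx -10765.0$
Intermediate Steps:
$F{\left(f \right)} = 0$
$K = 107$
$b{\left(q,W \right)} = \frac{6}{5}$ ($b{\left(q,W \right)} = \frac{6 - 0}{5} = \frac{6 + 0}{5} = \frac{1}{5} \cdot 6 = \frac{6}{5}$)
$\left(19570 + b{\left(-21,K \right)}\right) - 30336 = \left(19570 + \frac{6}{5}\right) - 30336 = \frac{97856}{5} - 30336 = - \frac{53824}{5}$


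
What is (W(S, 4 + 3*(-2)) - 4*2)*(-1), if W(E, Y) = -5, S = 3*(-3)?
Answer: 13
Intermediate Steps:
S = -9
(W(S, 4 + 3*(-2)) - 4*2)*(-1) = (-5 - 4*2)*(-1) = (-5 - 8)*(-1) = -13*(-1) = 13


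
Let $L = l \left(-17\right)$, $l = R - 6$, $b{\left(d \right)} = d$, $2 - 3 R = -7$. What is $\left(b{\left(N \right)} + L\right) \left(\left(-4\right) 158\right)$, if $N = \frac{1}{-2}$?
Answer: $-31916$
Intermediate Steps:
$R = 3$ ($R = \frac{2}{3} - - \frac{7}{3} = \frac{2}{3} + \frac{7}{3} = 3$)
$N = - \frac{1}{2} \approx -0.5$
$l = -3$ ($l = 3 - 6 = -3$)
$L = 51$ ($L = \left(-3\right) \left(-17\right) = 51$)
$\left(b{\left(N \right)} + L\right) \left(\left(-4\right) 158\right) = \left(- \frac{1}{2} + 51\right) \left(\left(-4\right) 158\right) = \frac{101}{2} \left(-632\right) = -31916$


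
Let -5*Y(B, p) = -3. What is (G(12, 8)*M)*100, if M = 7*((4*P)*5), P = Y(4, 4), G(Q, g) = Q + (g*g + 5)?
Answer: 680400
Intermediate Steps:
Y(B, p) = ⅗ (Y(B, p) = -⅕*(-3) = ⅗)
G(Q, g) = 5 + Q + g² (G(Q, g) = Q + (g² + 5) = Q + (5 + g²) = 5 + Q + g²)
P = ⅗ ≈ 0.60000
M = 84 (M = 7*((4*(⅗))*5) = 7*((12/5)*5) = 7*12 = 84)
(G(12, 8)*M)*100 = ((5 + 12 + 8²)*84)*100 = ((5 + 12 + 64)*84)*100 = (81*84)*100 = 6804*100 = 680400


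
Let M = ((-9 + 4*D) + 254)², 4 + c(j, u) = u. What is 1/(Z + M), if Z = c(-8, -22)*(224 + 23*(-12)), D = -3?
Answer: 1/55641 ≈ 1.7972e-5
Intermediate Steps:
c(j, u) = -4 + u
Z = 1352 (Z = (-4 - 22)*(224 + 23*(-12)) = -26*(224 - 276) = -26*(-52) = 1352)
M = 54289 (M = ((-9 + 4*(-3)) + 254)² = ((-9 - 12) + 254)² = (-21 + 254)² = 233² = 54289)
1/(Z + M) = 1/(1352 + 54289) = 1/55641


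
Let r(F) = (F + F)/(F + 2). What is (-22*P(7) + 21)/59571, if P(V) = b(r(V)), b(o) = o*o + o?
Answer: -5383/4825251 ≈ -0.0011156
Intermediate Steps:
r(F) = 2*F/(2 + F) (r(F) = (2*F)/(2 + F) = 2*F/(2 + F))
b(o) = o + o**2 (b(o) = o**2 + o = o + o**2)
P(V) = 2*V*(1 + 2*V/(2 + V))/(2 + V) (P(V) = (2*V/(2 + V))*(1 + 2*V/(2 + V)) = 2*V*(1 + 2*V/(2 + V))/(2 + V))
(-22*P(7) + 21)/59571 = (-44*7*(2 + 3*7)/(2 + 7)**2 + 21)/59571 = (-44*7*(2 + 21)/9**2 + 21)*(1/59571) = (-44*7*23/81 + 21)*(1/59571) = (-22*322/81 + 21)*(1/59571) = (-7084/81 + 21)*(1/59571) = -5383/81*1/59571 = -5383/4825251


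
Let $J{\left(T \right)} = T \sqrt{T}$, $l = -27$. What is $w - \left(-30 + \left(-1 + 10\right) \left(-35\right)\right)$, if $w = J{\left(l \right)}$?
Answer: $345 - 81 i \sqrt{3} \approx 345.0 - 140.3 i$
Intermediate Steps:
$J{\left(T \right)} = T^{\frac{3}{2}}$
$w = - 81 i \sqrt{3}$ ($w = \left(-27\right)^{\frac{3}{2}} = - 81 i \sqrt{3} \approx - 140.3 i$)
$w - \left(-30 + \left(-1 + 10\right) \left(-35\right)\right) = - 81 i \sqrt{3} - \left(-30 + \left(-1 + 10\right) \left(-35\right)\right) = - 81 i \sqrt{3} - \left(-30 + 9 \left(-35\right)\right) = - 81 i \sqrt{3} - \left(-30 - 315\right) = - 81 i \sqrt{3} - -345 = - 81 i \sqrt{3} + 345 = 345 - 81 i \sqrt{3}$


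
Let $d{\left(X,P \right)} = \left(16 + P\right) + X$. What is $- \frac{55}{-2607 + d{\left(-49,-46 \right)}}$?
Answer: $\frac{55}{2686} \approx 0.020477$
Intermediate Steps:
$d{\left(X,P \right)} = 16 + P + X$
$- \frac{55}{-2607 + d{\left(-49,-46 \right)}} = - \frac{55}{-2607 - 79} = - \frac{55}{-2686} = \left(-55\right) \left(- \frac{1}{2686}\right) = \frac{55}{2686}$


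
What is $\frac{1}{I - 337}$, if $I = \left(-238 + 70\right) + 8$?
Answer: $- \frac{1}{497} \approx -0.0020121$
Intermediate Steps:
$I = -160$ ($I = -168 + 8 = -160$)
$\frac{1}{I - 337} = \frac{1}{-160 - 337} = \frac{1}{-497} = - \frac{1}{497}$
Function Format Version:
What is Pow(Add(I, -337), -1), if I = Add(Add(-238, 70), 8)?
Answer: Rational(-1, 497) ≈ -0.0020121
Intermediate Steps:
I = -160 (I = Add(-168, 8) = -160)
Pow(Add(I, -337), -1) = Pow(Add(-160, -337), -1) = Pow(-497, -1) = Rational(-1, 497)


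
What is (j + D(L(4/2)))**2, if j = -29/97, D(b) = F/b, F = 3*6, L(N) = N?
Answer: 712336/9409 ≈ 75.708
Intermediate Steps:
F = 18
D(b) = 18/b
j = -29/97 (j = -29*1/97 = -29/97 ≈ -0.29897)
(j + D(L(4/2)))**2 = (-29/97 + 18/((4/2)))**2 = (-29/97 + 18/((4*(1/2))))**2 = (-29/97 + 18/2)**2 = (-29/97 + 18*(1/2))**2 = (-29/97 + 9)**2 = (844/97)**2 = 712336/9409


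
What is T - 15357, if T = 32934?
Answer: 17577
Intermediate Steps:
T - 15357 = 32934 - 15357 = 17577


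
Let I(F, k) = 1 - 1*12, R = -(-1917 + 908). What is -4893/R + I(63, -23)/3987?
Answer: -19519490/4022883 ≈ -4.8521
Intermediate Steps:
R = 1009 (R = -1*(-1009) = 1009)
I(F, k) = -11 (I(F, k) = 1 - 12 = -11)
-4893/R + I(63, -23)/3987 = -4893/1009 - 11/3987 = -19519490/4022883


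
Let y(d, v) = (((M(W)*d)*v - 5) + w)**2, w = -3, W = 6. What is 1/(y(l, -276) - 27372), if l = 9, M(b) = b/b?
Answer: 1/6182692 ≈ 1.6174e-7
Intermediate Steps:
M(b) = 1
y(d, v) = (-8 + d*v)**2 (y(d, v) = (((1*d)*v - 5) - 3)**2 = ((d*v - 5) - 3)**2 = ((-5 + d*v) - 3)**2 = (-8 + d*v)**2)
1/(y(l, -276) - 27372) = 1/((-8 + 9*(-276))**2 - 27372) = 1/((-8 - 2484)**2 - 27372) = 1/((-2492)**2 - 27372) = 1/(6210064 - 27372) = 1/6182692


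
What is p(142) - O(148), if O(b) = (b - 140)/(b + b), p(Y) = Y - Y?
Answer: -1/37 ≈ -0.027027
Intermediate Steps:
p(Y) = 0
O(b) = (-140 + b)/(2*b) (O(b) = (-140 + b)/((2*b)) = (-140 + b)*(1/(2*b)) = (-140 + b)/(2*b))
p(142) - O(148) = 0 - (-140 + 148)/(2*148) = 0 - 8/(2*148) = 0 - 1*1/37 = 0 - 1/37 = -1/37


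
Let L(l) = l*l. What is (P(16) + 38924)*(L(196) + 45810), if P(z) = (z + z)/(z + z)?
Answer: 3278497050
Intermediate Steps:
L(l) = l²
P(z) = 1 (P(z) = (2*z)/((2*z)) = (2*z)*(1/(2*z)) = 1)
(P(16) + 38924)*(L(196) + 45810) = (1 + 38924)*(196² + 45810) = 38925*(38416 + 45810) = 38925*84226 = 3278497050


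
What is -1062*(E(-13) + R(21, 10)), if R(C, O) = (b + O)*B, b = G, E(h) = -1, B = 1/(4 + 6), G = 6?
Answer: -3186/5 ≈ -637.20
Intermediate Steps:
B = 1/10 ≈ 0.10000
b = 6
R(C, O) = 3/5 + O/10 (R(C, O) = (6 + O)*(1/10) = 3/5 + O/10)
-1062*(E(-13) + R(21, 10)) = -1062*(-1 + (3/5 + (1/10)*10)) = -1062*(-1 + (3/5 + 1)) = -1062*(-1 + 8/5) = -1062*3/5 = -3186/5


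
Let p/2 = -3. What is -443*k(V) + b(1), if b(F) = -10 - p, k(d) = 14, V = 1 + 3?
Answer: -6206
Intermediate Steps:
V = 4
p = -6 (p = 2*(-3) = -6)
b(F) = -4 (b(F) = -10 - 1*(-6) = -10 + 6 = -4)
-443*k(V) + b(1) = -443*14 - 4 = -6202 - 4 = -6206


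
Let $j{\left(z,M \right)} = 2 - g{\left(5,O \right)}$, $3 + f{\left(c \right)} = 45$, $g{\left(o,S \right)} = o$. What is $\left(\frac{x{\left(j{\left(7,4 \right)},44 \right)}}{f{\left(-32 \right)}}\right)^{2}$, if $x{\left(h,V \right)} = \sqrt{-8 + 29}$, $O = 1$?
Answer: $\frac{1}{84} \approx 0.011905$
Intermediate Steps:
$f{\left(c \right)} = 42$ ($f{\left(c \right)} = -3 + 45 = 42$)
$j{\left(z,M \right)} = -3$ ($j{\left(z,M \right)} = 2 - 5 = -3$)
$x{\left(h,V \right)} = \sqrt{21}$
$\left(\frac{x{\left(j{\left(7,4 \right)},44 \right)}}{f{\left(-32 \right)}}\right)^{2} = \left(\frac{\sqrt{21}}{42}\right)^{2} = \frac{1}{84}$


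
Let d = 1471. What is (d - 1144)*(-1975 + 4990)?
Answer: 985905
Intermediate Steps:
(d - 1144)*(-1975 + 4990) = (1471 - 1144)*(-1975 + 4990) = 327*3015 = 985905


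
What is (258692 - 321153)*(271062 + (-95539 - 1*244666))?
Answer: 4318740923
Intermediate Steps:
(258692 - 321153)*(271062 + (-95539 - 1*244666)) = -62461*(271062 + (-95539 - 244666)) = -62461*(271062 - 340205) = -62461*(-69143) = 4318740923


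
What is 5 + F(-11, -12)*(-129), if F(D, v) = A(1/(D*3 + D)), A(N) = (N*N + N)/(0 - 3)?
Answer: 7831/1936 ≈ 4.0449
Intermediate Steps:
A(N) = -N/3 - N²/3 (A(N) = (N² + N)/(-3) = (N + N²)*(-⅓) = -N/3 - N²/3)
F(D, v) = -(1 + 1/(4*D))/(12*D) (F(D, v) = -(1 + 1/(D*3 + D))/(3*(D*3 + D)) = -(1 + 1/(3*D + D))/(3*(3*D + D)) = -(1 + 1/(4*D))/(3*(4*D)) = -1/(4*D)*(1 + 1/(4*D))/3 = -(1 + 1/(4*D))/(12*D))
5 + F(-11, -12)*(-129) = 5 + ((1/48)*(-1 - 4*(-11))/(-11)²)*(-129) = 5 + ((1/48)*(1/121)*(-1 + 44))*(-129) = 5 + ((1/48)*(1/121)*43)*(-129) = 5 + (43/5808)*(-129) = 5 - 1849/1936 = 7831/1936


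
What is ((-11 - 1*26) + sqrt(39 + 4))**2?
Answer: (37 - sqrt(43))**2 ≈ 926.75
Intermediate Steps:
((-11 - 1*26) + sqrt(39 + 4))**2 = ((-11 - 26) + sqrt(43))**2 = (-37 + sqrt(43))**2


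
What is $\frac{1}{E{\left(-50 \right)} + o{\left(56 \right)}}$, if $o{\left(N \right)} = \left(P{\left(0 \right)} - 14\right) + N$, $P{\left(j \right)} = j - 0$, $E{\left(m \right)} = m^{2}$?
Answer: $\frac{1}{2542} \approx 0.00039339$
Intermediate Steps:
$P{\left(j \right)} = j$ ($P{\left(j \right)} = j + 0 = j$)
$o{\left(N \right)} = -14 + N$ ($o{\left(N \right)} = \left(0 - 14\right) + N = -14 + N$)
$\frac{1}{E{\left(-50 \right)} + o{\left(56 \right)}} = \frac{1}{\left(-50\right)^{2} + \left(-14 + 56\right)} = \frac{1}{2500 + 42} = \frac{1}{2542}$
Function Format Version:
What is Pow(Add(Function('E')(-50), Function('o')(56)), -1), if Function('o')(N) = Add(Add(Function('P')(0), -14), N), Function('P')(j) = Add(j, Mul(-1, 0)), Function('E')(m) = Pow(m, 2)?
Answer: Rational(1, 2542) ≈ 0.00039339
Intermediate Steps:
Function('P')(j) = j (Function('P')(j) = Add(j, 0) = j)
Function('o')(N) = Add(-14, N) (Function('o')(N) = Add(Add(0, -14), N) = Add(-14, N))
Pow(Add(Function('E')(-50), Function('o')(56)), -1) = Pow(Add(Pow(-50, 2), Add(-14, 56)), -1) = Pow(Add(2500, 42), -1) = Pow(2542, -1) = Rational(1, 2542)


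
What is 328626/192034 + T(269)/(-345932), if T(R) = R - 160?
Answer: 56830658863/33215352844 ≈ 1.7110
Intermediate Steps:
T(R) = -160 + R
328626/192034 + T(269)/(-345932) = 328626/192034 + (-160 + 269)/(-345932) = 328626*(1/192034) + 109*(-1/345932) = 164313/96017 - 109/345932 = 56830658863/33215352844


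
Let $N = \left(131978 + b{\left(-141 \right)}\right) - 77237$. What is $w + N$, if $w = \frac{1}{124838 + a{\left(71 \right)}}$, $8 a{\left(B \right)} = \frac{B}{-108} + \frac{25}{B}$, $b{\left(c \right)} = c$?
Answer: $\frac{418130072293944}{7658059931} \approx 54600.0$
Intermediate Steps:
$a{\left(B \right)} = - \frac{B}{864} + \frac{25}{8 B}$ ($a{\left(B \right)} = \frac{\frac{B}{-108} + \frac{25}{B}}{8} = \frac{B \left(- \frac{1}{108}\right) + \frac{25}{B}}{8} = \frac{- \frac{B}{108} + \frac{25}{B}}{8} = \frac{\frac{25}{B} - \frac{B}{108}}{8} = - \frac{B}{864} + \frac{25}{8 B}$)
$N = 54600$ ($N = \left(131978 - 141\right) - 77237 = 131837 - 77237 = 54600$)
$w = \frac{61344}{7658059931}$ ($w = \frac{1}{124838 + \frac{2700 - 71^{2}}{864 \cdot 71}} = \frac{1}{124838 + \frac{1}{864} \cdot \frac{1}{71} \left(2700 - 5041\right)} = \frac{1}{124838 + \frac{1}{864} \cdot \frac{1}{71} \left(-2341\right)} = \frac{1}{124838 - \frac{2341}{61344}} = \frac{1}{\frac{7658059931}{61344}} = \frac{61344}{7658059931} \approx 8.0104 \cdot 10^{-6}$)
$w + N = \frac{61344}{7658059931} + 54600 = \frac{418130072293944}{7658059931}$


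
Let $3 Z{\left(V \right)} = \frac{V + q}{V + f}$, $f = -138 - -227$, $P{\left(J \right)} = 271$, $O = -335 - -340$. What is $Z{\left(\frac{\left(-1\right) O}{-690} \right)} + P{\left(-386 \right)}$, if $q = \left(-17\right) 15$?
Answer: $\frac{9950890}{36849} \approx 270.04$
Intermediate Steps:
$q = -255$
$O = 5$ ($O = -335 + 340 = 5$)
$f = 89$ ($f = -138 + 227 = 89$)
$Z{\left(V \right)} = \frac{-255 + V}{3 \left(89 + V\right)}$ ($Z{\left(V \right)} = \frac{\left(V - 255\right) \frac{1}{V + 89}}{3} = \frac{\left(-255 + V\right) \frac{1}{89 + V}}{3} = \frac{\frac{1}{89 + V} \left(-255 + V\right)}{3} = \frac{-255 + V}{3 \left(89 + V\right)}$)
$Z{\left(\frac{\left(-1\right) O}{-690} \right)} + P{\left(-386 \right)} = \frac{-255 + \frac{\left(-1\right) 5}{-690}}{3 \left(89 + \frac{\left(-1\right) 5}{-690}\right)} + 271 = \frac{-255 - - \frac{1}{138}}{3 \left(89 - - \frac{1}{138}\right)} + 271 = \frac{-255 + \frac{1}{138}}{3 \left(89 + \frac{1}{138}\right)} + 271 = \frac{1}{3} \frac{1}{\frac{12283}{138}} \left(- \frac{35189}{138}\right) + 271 = \frac{1}{3} \cdot \frac{138}{12283} \left(- \frac{35189}{138}\right) + 271 = - \frac{35189}{36849} + 271 = \frac{9950890}{36849}$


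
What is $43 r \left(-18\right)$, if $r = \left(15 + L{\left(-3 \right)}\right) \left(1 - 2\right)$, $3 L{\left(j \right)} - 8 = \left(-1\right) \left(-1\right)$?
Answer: $13932$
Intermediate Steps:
$L{\left(j \right)} = 3$ ($L{\left(j \right)} = \frac{8}{3} + \frac{\left(-1\right) \left(-1\right)}{3} = \frac{8}{3} + \frac{1}{3} \cdot 1 = \frac{8}{3} + \frac{1}{3} = 3$)
$r = -18$ ($r = \left(15 + 3\right) \left(1 - 2\right) = 18 \left(-1\right) = -18$)
$43 r \left(-18\right) = 43 \left(-18\right) \left(-18\right) = \left(-774\right) \left(-18\right) = 13932$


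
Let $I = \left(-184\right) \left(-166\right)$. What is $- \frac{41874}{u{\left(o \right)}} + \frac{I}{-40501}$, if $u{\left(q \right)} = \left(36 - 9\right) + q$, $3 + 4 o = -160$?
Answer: $\frac{6782075576}{2227555} \approx 3044.6$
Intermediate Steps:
$o = - \frac{163}{4}$ ($o = - \frac{3}{4} + \frac{1}{4} \left(-160\right) = - \frac{3}{4} - 40 = - \frac{163}{4} \approx -40.75$)
$I = 30544$
$u{\left(q \right)} = 27 + q$
$- \frac{41874}{u{\left(o \right)}} + \frac{I}{-40501} = - \frac{41874}{27 - \frac{163}{4}} + \frac{30544}{-40501} = - \frac{41874}{- \frac{55}{4}} + 30544 \left(- \frac{1}{40501}\right) = \left(-41874\right) \left(- \frac{4}{55}\right) - \frac{30544}{40501} = \frac{167496}{55} - \frac{30544}{40501} = \frac{6782075576}{2227555}$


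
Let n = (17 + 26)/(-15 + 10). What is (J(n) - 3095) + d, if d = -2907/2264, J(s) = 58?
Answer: -6878675/2264 ≈ -3038.3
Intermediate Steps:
n = -43/5 (n = 43/(-5) = 43*(-⅕) = -43/5 ≈ -8.6000)
d = -2907/2264 (d = -2907*1/2264 = -2907/2264 ≈ -1.2840)
(J(n) - 3095) + d = (58 - 3095) - 2907/2264 = -3037 - 2907/2264 = -6878675/2264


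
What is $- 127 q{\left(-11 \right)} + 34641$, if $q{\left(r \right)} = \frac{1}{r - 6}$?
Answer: $\frac{589024}{17} \approx 34649.0$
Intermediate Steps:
$q{\left(r \right)} = \frac{1}{-6 + r}$
$- 127 q{\left(-11 \right)} + 34641 = - \frac{127}{-6 - 11} + 34641 = - \frac{127}{-17} + 34641 = \left(-127\right) \left(- \frac{1}{17}\right) + 34641 = \frac{127}{17} + 34641 = \frac{589024}{17}$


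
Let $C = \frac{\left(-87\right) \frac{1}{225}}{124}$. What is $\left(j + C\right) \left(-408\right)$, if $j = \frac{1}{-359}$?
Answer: $\frac{670174}{278225} \approx 2.4087$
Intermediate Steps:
$j = - \frac{1}{359} \approx -0.0027855$
$C = - \frac{29}{9300}$ ($C = \left(-87\right) \frac{1}{225} \cdot \frac{1}{124} = \left(- \frac{29}{75}\right) \frac{1}{124} = - \frac{29}{9300} \approx -0.0031183$)
$\left(j + C\right) \left(-408\right) = \left(- \frac{1}{359} - \frac{29}{9300}\right) \left(-408\right) = \left(- \frac{19711}{3338700}\right) \left(-408\right) = \frac{670174}{278225}$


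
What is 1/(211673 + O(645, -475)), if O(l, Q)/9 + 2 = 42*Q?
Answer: 1/32105 ≈ 3.1148e-5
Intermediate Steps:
O(l, Q) = -18 + 378*Q (O(l, Q) = -18 + 9*(42*Q) = -18 + 378*Q)
1/(211673 + O(645, -475)) = 1/(211673 + (-18 + 378*(-475))) = 1/(211673 + (-18 - 179550)) = 1/(211673 - 179568) = 1/32105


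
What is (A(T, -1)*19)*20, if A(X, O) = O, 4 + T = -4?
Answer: -380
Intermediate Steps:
T = -8 (T = -4 - 4 = -8)
(A(T, -1)*19)*20 = -1*19*20 = -19*20 = -380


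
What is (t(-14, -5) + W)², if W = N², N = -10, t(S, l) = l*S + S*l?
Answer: 57600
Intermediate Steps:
t(S, l) = 2*S*l (t(S, l) = S*l + S*l = 2*S*l)
W = 100 (W = (-10)² = 100)
(t(-14, -5) + W)² = (2*(-14)*(-5) + 100)² = (140 + 100)² = 240² = 57600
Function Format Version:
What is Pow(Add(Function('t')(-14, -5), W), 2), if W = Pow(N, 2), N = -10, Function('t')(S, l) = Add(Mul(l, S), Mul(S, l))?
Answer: 57600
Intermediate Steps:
Function('t')(S, l) = Mul(2, S, l) (Function('t')(S, l) = Add(Mul(S, l), Mul(S, l)) = Mul(2, S, l))
W = 100 (W = Pow(-10, 2) = 100)
Pow(Add(Function('t')(-14, -5), W), 2) = Pow(Add(Mul(2, -14, -5), 100), 2) = Pow(Add(140, 100), 2) = Pow(240, 2) = 57600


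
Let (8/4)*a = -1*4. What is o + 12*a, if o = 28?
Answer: 4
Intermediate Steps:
a = -2 (a = (-1*4)/2 = (½)*(-4) = -2)
o + 12*a = 28 + 12*(-2) = 28 - 24 = 4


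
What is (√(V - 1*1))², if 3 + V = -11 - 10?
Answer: -25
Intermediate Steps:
V = -24 (V = -3 + (-11 - 10) = -3 - 21 = -24)
(√(V - 1*1))² = (√(-24 - 1*1))² = (√(-24 - 1))² = (√(-25))² = (5*I)² = -25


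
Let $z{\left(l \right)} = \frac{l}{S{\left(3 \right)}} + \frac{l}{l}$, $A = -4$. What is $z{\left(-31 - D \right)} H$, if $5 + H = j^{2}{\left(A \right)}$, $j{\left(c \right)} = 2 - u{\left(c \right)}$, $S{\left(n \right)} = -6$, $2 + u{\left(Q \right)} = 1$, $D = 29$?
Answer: $44$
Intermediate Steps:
$u{\left(Q \right)} = -1$ ($u{\left(Q \right)} = -2 + 1 = -1$)
$j{\left(c \right)} = 3$ ($j{\left(c \right)} = 2 - -1 = 2 + 1 = 3$)
$z{\left(l \right)} = 1 - \frac{l}{6}$ ($z{\left(l \right)} = \frac{l}{-6} + \frac{l}{l} = l \left(- \frac{1}{6}\right) + 1 = - \frac{l}{6} + 1 = 1 - \frac{l}{6}$)
$H = 4$ ($H = -5 + 3^{2} = -5 + 9 = 4$)
$z{\left(-31 - D \right)} H = \left(1 - \frac{-31 - 29}{6}\right) 4 = \left(1 - -10\right) 4 = \left(1 + 10\right) 4 = 11 \cdot 4 = 44$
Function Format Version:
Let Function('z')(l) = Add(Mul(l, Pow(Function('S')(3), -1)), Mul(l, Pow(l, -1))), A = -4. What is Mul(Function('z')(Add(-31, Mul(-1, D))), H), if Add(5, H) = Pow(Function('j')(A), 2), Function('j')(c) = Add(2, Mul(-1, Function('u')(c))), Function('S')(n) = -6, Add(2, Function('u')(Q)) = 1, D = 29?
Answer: 44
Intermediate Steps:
Function('u')(Q) = -1 (Function('u')(Q) = Add(-2, 1) = -1)
Function('j')(c) = 3 (Function('j')(c) = Add(2, Mul(-1, -1)) = Add(2, 1) = 3)
Function('z')(l) = Add(1, Mul(Rational(-1, 6), l)) (Function('z')(l) = Add(Mul(l, Pow(-6, -1)), Mul(l, Pow(l, -1))) = Add(Mul(l, Rational(-1, 6)), 1) = Add(Mul(Rational(-1, 6), l), 1) = Add(1, Mul(Rational(-1, 6), l)))
H = 4 (H = Add(-5, Pow(3, 2)) = Add(-5, 9) = 4)
Mul(Function('z')(Add(-31, Mul(-1, D))), H) = Mul(Add(1, Mul(Rational(-1, 6), Add(-31, Mul(-1, 29)))), 4) = Mul(Add(1, Mul(Rational(-1, 6), Add(-31, -29))), 4) = Mul(Add(1, Mul(Rational(-1, 6), -60)), 4) = Mul(Add(1, 10), 4) = Mul(11, 4) = 44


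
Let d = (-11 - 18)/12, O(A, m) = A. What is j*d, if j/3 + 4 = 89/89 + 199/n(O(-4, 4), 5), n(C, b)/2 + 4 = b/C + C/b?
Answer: 68237/484 ≈ 140.99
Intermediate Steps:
n(C, b) = -8 + 2*C/b + 2*b/C (n(C, b) = -8 + 2*(b/C + C/b) = -8 + 2*(C/b + b/C) = -8 + (2*C/b + 2*b/C) = -8 + 2*C/b + 2*b/C)
d = -29/12 (d = -29*1/12 = -29/12 ≈ -2.4167)
j = -7059/121 (j = -12 + 3*(89/89 + 199/(-8 + 2*(-4)/5 + 2*5/(-4))) = -12 + 3*(89*(1/89) + 199/(-8 + 2*(-4)*(⅕) + 2*5*(-¼))) = -12 + 3*(1 + 199/(-8 - 8/5 - 5/2)) = -12 + 3*(1 + 199/(-121/10)) = -12 + 3*(1 + 199*(-10/121)) = -12 + 3*(1 - 1990/121) = -12 + 3*(-1869/121) = -12 - 5607/121 = -7059/121 ≈ -58.339)
j*d = -7059/121*(-29/12) = 68237/484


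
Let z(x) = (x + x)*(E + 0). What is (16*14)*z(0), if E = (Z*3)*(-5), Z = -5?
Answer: 0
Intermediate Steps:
E = 75 (E = -5*3*(-5) = -15*(-5) = 75)
z(x) = 150*x (z(x) = (x + x)*(75 + 0) = (2*x)*75 = 150*x)
(16*14)*z(0) = (16*14)*(150*0) = 224*0 = 0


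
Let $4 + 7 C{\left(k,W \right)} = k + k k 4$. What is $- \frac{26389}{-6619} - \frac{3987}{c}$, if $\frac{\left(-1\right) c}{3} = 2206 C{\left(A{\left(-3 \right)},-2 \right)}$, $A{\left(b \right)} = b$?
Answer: $\frac{1749786443}{423443906} \approx 4.1323$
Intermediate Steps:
$C{\left(k,W \right)} = - \frac{4}{7} + \frac{k}{7} + \frac{4 k^{2}}{7}$ ($C{\left(k,W \right)} = - \frac{4}{7} + \frac{k + k k 4}{7} = - \frac{4}{7} + \frac{k + k^{2} \cdot 4}{7} = - \frac{4}{7} + \frac{k + 4 k^{2}}{7} = - \frac{4}{7} + \left(\frac{k}{7} + \frac{4 k^{2}}{7}\right) = - \frac{4}{7} + \frac{k}{7} + \frac{4 k^{2}}{7}$)
$c = - \frac{191922}{7}$ ($c = - 3 \cdot 2206 \left(- \frac{4}{7} + \frac{1}{7} \left(-3\right) + \frac{4 \left(-3\right)^{2}}{7}\right) = - 3 \cdot 2206 \left(- \frac{4}{7} - \frac{3}{7} + \frac{4}{7} \cdot 9\right) = - 3 \cdot 2206 \left(- \frac{4}{7} - \frac{3}{7} + \frac{36}{7}\right) = - 3 \cdot 2206 \cdot \frac{29}{7} = \left(-3\right) \frac{63974}{7} = - \frac{191922}{7} \approx -27417.0$)
$- \frac{26389}{-6619} - \frac{3987}{c} = - \frac{26389}{-6619} - \frac{3987}{- \frac{191922}{7}} = \left(-26389\right) \left(- \frac{1}{6619}\right) - - \frac{9303}{63974} = \frac{26389}{6619} + \frac{9303}{63974} = \frac{1749786443}{423443906}$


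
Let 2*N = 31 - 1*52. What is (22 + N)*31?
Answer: 713/2 ≈ 356.50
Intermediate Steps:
N = -21/2 (N = (31 - 1*52)/2 = (31 - 52)/2 = (½)*(-21) = -21/2 ≈ -10.500)
(22 + N)*31 = (22 - 21/2)*31 = (23/2)*31 = 713/2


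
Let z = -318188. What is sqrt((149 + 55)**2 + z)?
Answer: 2*I*sqrt(69143) ≈ 525.9*I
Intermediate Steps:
sqrt((149 + 55)**2 + z) = sqrt((149 + 55)**2 - 318188) = sqrt(204**2 - 318188) = sqrt(41616 - 318188) = sqrt(-276572) = 2*I*sqrt(69143)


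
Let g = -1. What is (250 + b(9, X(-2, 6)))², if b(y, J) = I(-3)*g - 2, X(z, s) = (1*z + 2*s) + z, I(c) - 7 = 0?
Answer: 58081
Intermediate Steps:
I(c) = 7 (I(c) = 7 + 0 = 7)
X(z, s) = 2*s + 2*z (X(z, s) = (z + 2*s) + z = 2*s + 2*z)
b(y, J) = -9 (b(y, J) = 7*(-1) - 2 = -7 - 2 = -9)
(250 + b(9, X(-2, 6)))² = (250 - 9)² = 241² = 58081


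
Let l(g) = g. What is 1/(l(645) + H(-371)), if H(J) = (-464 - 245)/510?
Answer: 510/328241 ≈ 0.0015537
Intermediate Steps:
H(J) = -709/510 (H(J) = -709*1/510 = -709/510)
1/(l(645) + H(-371)) = 1/(645 - 709/510) = 1/(328241/510) = 510/328241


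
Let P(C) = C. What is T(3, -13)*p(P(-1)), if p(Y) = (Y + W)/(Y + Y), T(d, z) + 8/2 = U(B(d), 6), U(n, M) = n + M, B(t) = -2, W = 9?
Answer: 0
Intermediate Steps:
U(n, M) = M + n
T(d, z) = 0 (T(d, z) = -4 + (6 - 2) = -4 + 4 = 0)
p(Y) = (9 + Y)/(2*Y) (p(Y) = (Y + 9)/(Y + Y) = (9 + Y)/((2*Y)) = (9 + Y)*(1/(2*Y)) = (9 + Y)/(2*Y))
T(3, -13)*p(P(-1)) = 0*((½)*(9 - 1)/(-1)) = 0*((½)*(-1)*8) = 0*(-4) = 0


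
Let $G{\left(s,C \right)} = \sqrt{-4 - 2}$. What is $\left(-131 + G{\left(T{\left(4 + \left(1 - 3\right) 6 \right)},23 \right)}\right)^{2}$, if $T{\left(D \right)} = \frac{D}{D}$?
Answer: $\left(131 - i \sqrt{6}\right)^{2} \approx 17155.0 - 641.77 i$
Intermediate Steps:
$T{\left(D \right)} = 1$
$G{\left(s,C \right)} = i \sqrt{6}$ ($G{\left(s,C \right)} = \sqrt{-6} = i \sqrt{6}$)
$\left(-131 + G{\left(T{\left(4 + \left(1 - 3\right) 6 \right)},23 \right)}\right)^{2} = \left(-131 + i \sqrt{6}\right)^{2}$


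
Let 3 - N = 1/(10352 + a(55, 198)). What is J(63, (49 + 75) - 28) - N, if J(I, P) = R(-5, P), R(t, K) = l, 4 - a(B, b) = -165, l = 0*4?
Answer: -31562/10521 ≈ -2.9999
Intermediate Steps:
l = 0
a(B, b) = 169 (a(B, b) = 4 - 1*(-165) = 4 + 165 = 169)
R(t, K) = 0
J(I, P) = 0
N = 31562/10521 (N = 3 - 1/(10352 + 169) = 3 - 1/10521 = 31562/10521 ≈ 2.9999)
J(63, (49 + 75) - 28) - N = 0 - 1*31562/10521 = 0 - 31562/10521 = -31562/10521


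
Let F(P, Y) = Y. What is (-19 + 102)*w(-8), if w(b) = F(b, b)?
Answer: -664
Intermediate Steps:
w(b) = b
(-19 + 102)*w(-8) = (-19 + 102)*(-8) = 83*(-8) = -664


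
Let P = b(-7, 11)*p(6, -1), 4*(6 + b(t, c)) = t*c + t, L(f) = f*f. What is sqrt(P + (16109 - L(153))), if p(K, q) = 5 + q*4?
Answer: I*sqrt(7327) ≈ 85.598*I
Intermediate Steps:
L(f) = f**2
b(t, c) = -6 + t/4 + c*t/4 (b(t, c) = -6 + (t*c + t)/4 = -6 + (c*t + t)/4 = -6 + (t + c*t)/4 = -6 + (t/4 + c*t/4) = -6 + t/4 + c*t/4)
p(K, q) = 5 + 4*q
P = -27 (P = (-6 + (1/4)*(-7) + (1/4)*11*(-7))*(5 + 4*(-1)) = (-6 - 7/4 - 77/4)*(5 - 4) = -27*1 = -27)
sqrt(P + (16109 - L(153))) = sqrt(-27 + (16109 - 1*153**2)) = sqrt(-27 + (16109 - 1*23409)) = sqrt(-27 + (16109 - 23409)) = sqrt(-27 - 7300) = sqrt(-7327) = I*sqrt(7327)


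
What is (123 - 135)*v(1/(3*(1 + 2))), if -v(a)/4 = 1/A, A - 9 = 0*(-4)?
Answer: 16/3 ≈ 5.3333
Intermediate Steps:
A = 9 (A = 9 + 0*(-4) = 9 + 0 = 9)
v(a) = -4/9
(123 - 135)*v(1/(3*(1 + 2))) = (123 - 135)*(-4/9) = -12*(-4/9) = 16/3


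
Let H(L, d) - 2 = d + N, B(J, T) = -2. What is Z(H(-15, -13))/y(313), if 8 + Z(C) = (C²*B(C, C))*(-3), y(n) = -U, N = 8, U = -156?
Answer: 23/78 ≈ 0.29487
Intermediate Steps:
H(L, d) = 10 + d (H(L, d) = 2 + (d + 8) = 2 + (8 + d) = 10 + d)
y(n) = 156 (y(n) = -1*(-156) = 156)
Z(C) = -8 + 6*C² (Z(C) = -8 + (C²*(-2))*(-3) = -8 - 2*C²*(-3) = -8 + 6*C²)
Z(H(-15, -13))/y(313) = (-8 + 6*(10 - 13)²)/156 = (-8 + 6*(-3)²)*(1/156) = (-8 + 6*9)*(1/156) = (-8 + 54)*(1/156) = 46*(1/156) = 23/78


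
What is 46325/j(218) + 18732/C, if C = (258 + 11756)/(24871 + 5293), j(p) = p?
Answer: 567585023/12014 ≈ 47244.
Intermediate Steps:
C = 6007/15082 (C = 12014/30164 = 12014*(1/30164) = 6007/15082 ≈ 0.39829)
46325/j(218) + 18732/C = 46325/218 + 18732/(6007/15082) = 46325*(1/218) + 18732*(15082/6007) = 425/2 + 282516024/6007 = 567585023/12014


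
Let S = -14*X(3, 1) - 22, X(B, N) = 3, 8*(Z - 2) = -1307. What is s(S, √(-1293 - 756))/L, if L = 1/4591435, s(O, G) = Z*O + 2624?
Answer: 59468266120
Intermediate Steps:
Z = -1291/8 (Z = 2 + (⅛)*(-1307) = 2 - 1307/8 = -1291/8 ≈ -161.38)
S = -64 (S = -14*3 - 22 = -42 - 22 = -64)
s(O, G) = 2624 - 1291*O/8 (s(O, G) = -1291*O/8 + 2624 = 2624 - 1291*O/8)
L = 1/4591435 ≈ 2.1780e-7
s(S, √(-1293 - 756))/L = (2624 - 1291/8*(-64))/(1/4591435) = (2624 + 10328)*4591435 = 12952*4591435 = 59468266120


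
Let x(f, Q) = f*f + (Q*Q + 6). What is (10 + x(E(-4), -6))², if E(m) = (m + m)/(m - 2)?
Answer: 234256/81 ≈ 2892.1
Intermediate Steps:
E(m) = 2*m/(-2 + m) (E(m) = (2*m)/(-2 + m) = 2*m/(-2 + m))
x(f, Q) = 6 + Q² + f² (x(f, Q) = f² + (Q² + 6) = f² + (6 + Q²) = 6 + Q² + f²)
(10 + x(E(-4), -6))² = (10 + (6 + (-6)² + (2*(-4)/(-2 - 4))²))² = (10 + (6 + 36 + (2*(-4)/(-6))²))² = (10 + (6 + 36 + (2*(-4)*(-⅙))²))² = (10 + (6 + 36 + (4/3)²))² = (10 + (6 + 36 + 16/9))² = (10 + 394/9)² = (484/9)² = 234256/81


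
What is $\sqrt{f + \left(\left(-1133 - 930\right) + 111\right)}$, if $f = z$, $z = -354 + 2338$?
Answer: $4 \sqrt{2} \approx 5.6569$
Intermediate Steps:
$z = 1984$
$f = 1984$
$\sqrt{f + \left(\left(-1133 - 930\right) + 111\right)} = \sqrt{1984 + \left(\left(-1133 - 930\right) + 111\right)} = \sqrt{1984 + \left(-2063 + 111\right)} = \sqrt{1984 - 1952} = \sqrt{32} = 4 \sqrt{2}$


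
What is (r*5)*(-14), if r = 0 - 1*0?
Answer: 0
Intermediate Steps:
r = 0 (r = 0 + 0 = 0)
(r*5)*(-14) = (0*5)*(-14) = 0*(-14) = 0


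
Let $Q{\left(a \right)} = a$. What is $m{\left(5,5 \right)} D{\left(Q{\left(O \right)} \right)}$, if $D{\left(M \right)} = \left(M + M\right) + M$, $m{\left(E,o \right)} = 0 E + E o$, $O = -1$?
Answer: $-75$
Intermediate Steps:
$m{\left(E,o \right)} = E o$ ($m{\left(E,o \right)} = 0 + E o = E o$)
$D{\left(M \right)} = 3 M$ ($D{\left(M \right)} = 2 M + M = 3 M$)
$m{\left(5,5 \right)} D{\left(Q{\left(O \right)} \right)} = 5 \cdot 5 \cdot 3 \left(-1\right) = 25 \left(-3\right) = -75$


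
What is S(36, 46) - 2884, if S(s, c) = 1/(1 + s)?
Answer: -106707/37 ≈ -2884.0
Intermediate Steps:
S(36, 46) - 2884 = 1/(1 + 36) - 2884 = 1/37 - 2884 = -106707/37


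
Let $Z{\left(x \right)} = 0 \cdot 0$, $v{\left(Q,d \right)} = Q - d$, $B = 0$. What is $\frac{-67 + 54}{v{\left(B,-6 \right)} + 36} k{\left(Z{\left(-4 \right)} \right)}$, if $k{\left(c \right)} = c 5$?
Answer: $0$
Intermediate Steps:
$Z{\left(x \right)} = 0$
$k{\left(c \right)} = 5 c$
$\frac{-67 + 54}{v{\left(B,-6 \right)} + 36} k{\left(Z{\left(-4 \right)} \right)} = \frac{-67 + 54}{\left(0 - -6\right) + 36} \cdot 5 \cdot 0 = - \frac{13}{\left(0 + 6\right) + 36} \cdot 0 = - \frac{13}{6 + 36} \cdot 0 = - \frac{13}{42} \cdot 0 = \left(-13\right) \frac{1}{42} \cdot 0 = \left(- \frac{13}{42}\right) 0 = 0$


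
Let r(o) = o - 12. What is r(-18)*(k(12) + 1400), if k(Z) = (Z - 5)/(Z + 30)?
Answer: -42005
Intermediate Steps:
r(o) = -12 + o
k(Z) = (-5 + Z)/(30 + Z)
r(-18)*(k(12) + 1400) = (-12 - 18)*((-5 + 12)/(30 + 12) + 1400) = -30*(7/42 + 1400) = -30*((1/42)*7 + 1400) = -30*(⅙ + 1400) = -30*8401/6 = -42005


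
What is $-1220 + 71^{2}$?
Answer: $3821$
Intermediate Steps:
$-1220 + 71^{2} = -1220 + 5041 = 3821$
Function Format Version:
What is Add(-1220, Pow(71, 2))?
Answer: 3821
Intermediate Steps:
Add(-1220, Pow(71, 2)) = Add(-1220, 5041) = 3821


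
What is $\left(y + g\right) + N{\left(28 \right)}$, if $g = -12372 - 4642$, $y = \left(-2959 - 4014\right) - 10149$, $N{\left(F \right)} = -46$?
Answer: $-34182$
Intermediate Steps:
$y = -17122$ ($y = -6973 - 10149 = -17122$)
$g = -17014$ ($g = -12372 - 4642 = -17014$)
$\left(y + g\right) + N{\left(28 \right)} = \left(-17122 - 17014\right) - 46 = -34136 - 46 = -34182$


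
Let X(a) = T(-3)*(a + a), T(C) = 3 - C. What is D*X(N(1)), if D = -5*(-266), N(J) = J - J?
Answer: 0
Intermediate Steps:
N(J) = 0
X(a) = 12*a (X(a) = (3 - 1*(-3))*(a + a) = (3 + 3)*(2*a) = 6*(2*a) = 12*a)
D = 1330
D*X(N(1)) = 1330*(12*0) = 1330*0 = 0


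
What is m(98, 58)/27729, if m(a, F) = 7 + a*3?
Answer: 301/27729 ≈ 0.010855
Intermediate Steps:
m(a, F) = 7 + 3*a
m(98, 58)/27729 = (7 + 3*98)/27729 = (7 + 294)*(1/27729) = 301*(1/27729) = 301/27729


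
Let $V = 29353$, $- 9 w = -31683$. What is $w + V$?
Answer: $\frac{98620}{3} \approx 32873.0$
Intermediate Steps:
$w = \frac{10561}{3}$ ($w = \left(- \frac{1}{9}\right) \left(-31683\right) = \frac{10561}{3} \approx 3520.3$)
$w + V = \frac{10561}{3} + 29353 = \frac{98620}{3}$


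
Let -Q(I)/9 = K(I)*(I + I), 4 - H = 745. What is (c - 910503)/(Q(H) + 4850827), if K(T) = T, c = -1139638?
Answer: 2050141/5032631 ≈ 0.40737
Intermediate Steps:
H = -741 (H = 4 - 1*745 = 4 - 745 = -741)
Q(I) = -18*I² (Q(I) = -9*I*(I + I) = -9*I*2*I = -18*I²)
(c - 910503)/(Q(H) + 4850827) = (-1139638 - 910503)/(-18*(-741)² + 4850827) = -2050141/(-18*549081 + 4850827) = -2050141/(-9883458 + 4850827) = -2050141/(-5032631) = -2050141*(-1/5032631) = 2050141/5032631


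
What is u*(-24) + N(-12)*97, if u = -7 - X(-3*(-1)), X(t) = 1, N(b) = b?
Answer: -972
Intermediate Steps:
u = -8 (u = -7 - 1*1 = -7 - 1 = -8)
u*(-24) + N(-12)*97 = -8*(-24) - 12*97 = 192 - 1164 = -972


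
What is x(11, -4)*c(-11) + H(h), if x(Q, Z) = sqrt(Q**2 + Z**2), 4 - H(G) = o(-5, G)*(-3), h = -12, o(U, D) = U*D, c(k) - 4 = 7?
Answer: 184 + 11*sqrt(137) ≈ 312.75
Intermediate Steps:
c(k) = 11 (c(k) = 4 + 7 = 11)
o(U, D) = D*U
H(G) = 4 - 15*G (H(G) = 4 - G*(-5)*(-3) = 4 - (-5*G)*(-3) = 4 - 15*G)
x(11, -4)*c(-11) + H(h) = sqrt(11**2 + (-4)**2)*11 + (4 - 15*(-12)) = sqrt(121 + 16)*11 + (4 + 180) = sqrt(137)*11 + 184 = 11*sqrt(137) + 184 = 184 + 11*sqrt(137)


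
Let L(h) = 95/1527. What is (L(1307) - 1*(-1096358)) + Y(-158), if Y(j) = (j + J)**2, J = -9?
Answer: 1716725264/1527 ≈ 1.1242e+6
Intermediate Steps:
L(h) = 95/1527 (L(h) = 95*(1/1527) = 95/1527)
Y(j) = (-9 + j)**2 (Y(j) = (j - 9)**2 = (-9 + j)**2)
(L(1307) - 1*(-1096358)) + Y(-158) = (95/1527 - 1*(-1096358)) + (-9 - 158)**2 = (95/1527 + 1096358) + (-167)**2 = 1674138761/1527 + 27889 = 1716725264/1527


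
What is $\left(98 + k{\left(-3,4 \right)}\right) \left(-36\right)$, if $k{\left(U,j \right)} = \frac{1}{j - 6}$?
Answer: $-3510$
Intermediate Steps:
$k{\left(U,j \right)} = \frac{1}{-6 + j}$ ($k{\left(U,j \right)} = \frac{1}{j - 6} = \frac{1}{-6 + j}$)
$\left(98 + k{\left(-3,4 \right)}\right) \left(-36\right) = \left(98 + \frac{1}{-6 + 4}\right) \left(-36\right) = \left(98 + \frac{1}{-2}\right) \left(-36\right) = \left(98 - \frac{1}{2}\right) \left(-36\right) = \frac{195}{2} \left(-36\right) = -3510$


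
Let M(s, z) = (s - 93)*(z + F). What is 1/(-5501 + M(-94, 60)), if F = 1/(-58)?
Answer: -58/969631 ≈ -5.9817e-5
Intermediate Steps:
F = -1/58 ≈ -0.017241
M(s, z) = (-93 + s)*(-1/58 + z) (M(s, z) = (s - 93)*(z - 1/58) = (-93 + s)*(-1/58 + z))
1/(-5501 + M(-94, 60)) = 1/(-5501 + (93/58 - 93*60 - 1/58*(-94) - 94*60)) = 1/(-5501 + (93/58 - 5580 + 47/29 - 5640)) = 1/(-5501 - 650573/58) = 1/(-969631/58) = -58/969631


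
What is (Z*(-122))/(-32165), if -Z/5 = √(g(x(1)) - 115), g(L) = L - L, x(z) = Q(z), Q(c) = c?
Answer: -122*I*√115/6433 ≈ -0.20337*I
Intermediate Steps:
x(z) = z
g(L) = 0
Z = -5*I*√115 (Z = -5*√(0 - 115) = -5*I*√115 ≈ -53.619*I)
(Z*(-122))/(-32165) = (-5*I*√115*(-122))/(-32165) = (610*I*√115)*(-1/32165) = -122*I*√115/6433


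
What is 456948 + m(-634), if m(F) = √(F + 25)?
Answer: 456948 + I*√609 ≈ 4.5695e+5 + 24.678*I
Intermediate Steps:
m(F) = √(25 + F)
456948 + m(-634) = 456948 + √(25 - 634) = 456948 + √(-609) = 456948 + I*√609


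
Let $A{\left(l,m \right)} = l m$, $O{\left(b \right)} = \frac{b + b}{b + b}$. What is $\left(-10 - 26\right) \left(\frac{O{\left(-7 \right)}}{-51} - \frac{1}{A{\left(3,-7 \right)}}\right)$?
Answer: $- \frac{120}{119} \approx -1.0084$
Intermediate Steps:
$O{\left(b \right)} = 1$ ($O{\left(b \right)} = \frac{2 b}{2 b} = 2 b \frac{1}{2 b} = 1$)
$\left(-10 - 26\right) \left(\frac{O{\left(-7 \right)}}{-51} - \frac{1}{A{\left(3,-7 \right)}}\right) = \left(-10 - 26\right) \left(1 \frac{1}{-51} - \frac{1}{3 \left(-7\right)}\right) = - 36 \left(1 \left(- \frac{1}{51}\right) - \frac{1}{-21}\right) = - 36 \left(- \frac{1}{51} - - \frac{1}{21}\right) = - 36 \left(- \frac{1}{51} + \frac{1}{21}\right) = \left(-36\right) \frac{10}{357} = - \frac{120}{119}$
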